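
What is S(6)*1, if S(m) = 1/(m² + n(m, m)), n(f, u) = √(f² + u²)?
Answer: 1/34 - √2/204 ≈ 0.022479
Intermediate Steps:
S(m) = 1/(m² + √2*√(m²)) (S(m) = 1/(m² + √(m² + m²)) = 1/(m² + √(2*m²)) = 1/(m² + √2*√(m²)))
S(6)*1 = 1/(6² + √2*√(6²)) = 1/(36 + √2*√36) = 1/(36 + √2*6) = 1/(36 + 6*√2)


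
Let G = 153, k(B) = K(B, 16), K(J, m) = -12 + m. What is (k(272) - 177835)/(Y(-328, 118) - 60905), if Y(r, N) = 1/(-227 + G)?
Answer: 13159494/4506971 ≈ 2.9198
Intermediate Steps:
k(B) = 4 (k(B) = -12 + 16 = 4)
Y(r, N) = -1/74 (Y(r, N) = 1/(-227 + 153) = 1/(-74) = -1/74)
(k(272) - 177835)/(Y(-328, 118) - 60905) = (4 - 177835)/(-1/74 - 60905) = -177831/(-4506971/74) = -177831*(-74/4506971) = 13159494/4506971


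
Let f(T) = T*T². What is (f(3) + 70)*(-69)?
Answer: -6693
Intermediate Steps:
f(T) = T³
(f(3) + 70)*(-69) = (3³ + 70)*(-69) = (27 + 70)*(-69) = 97*(-69) = -6693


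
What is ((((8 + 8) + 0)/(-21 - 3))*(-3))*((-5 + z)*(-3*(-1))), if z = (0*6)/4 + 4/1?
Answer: -6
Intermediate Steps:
z = 4 (z = 0*(1/4) + 4*1 = 0 + 4 = 4)
((((8 + 8) + 0)/(-21 - 3))*(-3))*((-5 + z)*(-3*(-1))) = ((((8 + 8) + 0)/(-21 - 3))*(-3))*((-5 + 4)*(-3*(-1))) = (((16 + 0)/(-24))*(-3))*(-1*3) = ((16*(-1/24))*(-3))*(-3) = -2/3*(-3)*(-3) = 2*(-3) = -6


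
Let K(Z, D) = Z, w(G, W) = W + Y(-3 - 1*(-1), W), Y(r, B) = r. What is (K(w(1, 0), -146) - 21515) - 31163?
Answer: -52680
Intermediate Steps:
w(G, W) = -2 + W (w(G, W) = W + (-3 - 1*(-1)) = W + (-3 + 1) = W - 2 = -2 + W)
(K(w(1, 0), -146) - 21515) - 31163 = ((-2 + 0) - 21515) - 31163 = (-2 - 21515) - 31163 = -21517 - 31163 = -52680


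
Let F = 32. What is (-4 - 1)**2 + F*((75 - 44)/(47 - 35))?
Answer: 323/3 ≈ 107.67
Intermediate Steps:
(-4 - 1)**2 + F*((75 - 44)/(47 - 35)) = (-4 - 1)**2 + 32*((75 - 44)/(47 - 35)) = (-5)**2 + 32*(31/12) = 25 + 32*(31*(1/12)) = 25 + 32*(31/12) = 25 + 248/3 = 323/3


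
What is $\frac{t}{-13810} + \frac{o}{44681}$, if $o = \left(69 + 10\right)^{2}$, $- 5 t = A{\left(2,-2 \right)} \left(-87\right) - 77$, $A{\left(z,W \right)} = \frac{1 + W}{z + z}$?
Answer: $\frac{1713889699}{12340892200} \approx 0.13888$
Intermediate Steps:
$A{\left(z,W \right)} = \frac{1 + W}{2 z}$
$t = \frac{221}{20}$ ($t = - \frac{\frac{1 - 2}{2 \cdot 2} \left(-87\right) - 77}{5} = - \frac{\frac{1}{2} \cdot \frac{1}{2} \left(-1\right) \left(-87\right) - 77}{5} = - \frac{\left(- \frac{1}{4}\right) \left(-87\right) - 77}{5} = - \frac{\frac{87}{4} - 77}{5} = \left(- \frac{1}{5}\right) \left(- \frac{221}{4}\right) = \frac{221}{20} \approx 11.05$)
$o = 6241$ ($o = 79^{2} = 6241$)
$\frac{t}{-13810} + \frac{o}{44681} = \frac{221}{20 \left(-13810\right)} + \frac{6241}{44681} = \frac{221}{20} \left(- \frac{1}{13810}\right) + 6241 \cdot \frac{1}{44681} = - \frac{221}{276200} + \frac{6241}{44681} = \frac{1713889699}{12340892200}$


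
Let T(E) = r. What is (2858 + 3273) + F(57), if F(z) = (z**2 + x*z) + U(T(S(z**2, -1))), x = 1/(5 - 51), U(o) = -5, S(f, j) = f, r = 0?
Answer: 431193/46 ≈ 9373.8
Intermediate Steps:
T(E) = 0
x = -1/46 (x = 1/(-46) = -1/46 ≈ -0.021739)
F(z) = -5 + z**2 - z/46 (F(z) = (z**2 - z/46) - 5 = -5 + z**2 - z/46)
(2858 + 3273) + F(57) = (2858 + 3273) + (-5 + 57**2 - 1/46*57) = 6131 + (-5 + 3249 - 57/46) = 6131 + 149167/46 = 431193/46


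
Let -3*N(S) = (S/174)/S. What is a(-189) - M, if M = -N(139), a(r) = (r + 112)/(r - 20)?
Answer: 3635/9918 ≈ 0.36651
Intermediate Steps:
a(r) = (112 + r)/(-20 + r)
N(S) = -1/522 (N(S) = -S/174/(3*S) = -1/3*1/174 = -1/522)
M = 1/522 (M = -1*(-1/522) = 1/522 ≈ 0.0019157)
a(-189) - M = (112 - 189)/(-20 - 189) - 1*1/522 = -77/(-209) - 1/522 = -1/209*(-77) - 1/522 = 7/19 - 1/522 = 3635/9918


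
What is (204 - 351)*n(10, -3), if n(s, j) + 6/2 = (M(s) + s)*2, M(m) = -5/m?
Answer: -2352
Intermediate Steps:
n(s, j) = -3 - 10/s + 2*s (n(s, j) = -3 + (-5/s + s)*2 = -3 + (s - 5/s)*2 = -3 + (-10/s + 2*s) = -3 - 10/s + 2*s)
(204 - 351)*n(10, -3) = (204 - 351)*(-3 - 10/10 + 2*10) = -147*(-3 - 10*1/10 + 20) = -147*(-3 - 1 + 20) = -147*16 = -2352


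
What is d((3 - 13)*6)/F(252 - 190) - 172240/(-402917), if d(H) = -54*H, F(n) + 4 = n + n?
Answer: 11050999/402917 ≈ 27.427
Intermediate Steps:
F(n) = -4 + 2*n (F(n) = -4 + (n + n) = -4 + 2*n)
d((3 - 13)*6)/F(252 - 190) - 172240/(-402917) = (-54*(3 - 13)*6)/(-4 + 2*(252 - 190)) - 172240/(-402917) = (-(-540)*6)/(-4 + 2*62) - 172240*(-1/402917) = (-54*(-60))/(-4 + 124) + 172240/402917 = 3240/120 + 172240/402917 = 3240*(1/120) + 172240/402917 = 27 + 172240/402917 = 11050999/402917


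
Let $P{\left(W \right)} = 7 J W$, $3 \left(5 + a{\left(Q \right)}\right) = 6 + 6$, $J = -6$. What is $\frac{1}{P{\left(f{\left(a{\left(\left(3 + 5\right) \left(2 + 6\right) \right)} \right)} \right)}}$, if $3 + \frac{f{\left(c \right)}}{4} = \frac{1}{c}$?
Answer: $\frac{1}{672} \approx 0.0014881$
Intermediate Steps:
$a{\left(Q \right)} = -1$ ($a{\left(Q \right)} = -5 + \frac{6 + 6}{3} = -5 + \frac{1}{3} \cdot 12 = -5 + 4 = -1$)
$f{\left(c \right)} = -12 + \frac{4}{c}$
$P{\left(W \right)} = - 42 W$ ($P{\left(W \right)} = 7 \left(-6\right) W = - 42 W$)
$\frac{1}{P{\left(f{\left(a{\left(\left(3 + 5\right) \left(2 + 6\right) \right)} \right)} \right)}} = \frac{1}{\left(-42\right) \left(-12 + \frac{4}{-1}\right)} = \frac{1}{\left(-42\right) \left(-12 + 4 \left(-1\right)\right)} = \frac{1}{\left(-42\right) \left(-12 - 4\right)} = \frac{1}{\left(-42\right) \left(-16\right)} = \frac{1}{672}$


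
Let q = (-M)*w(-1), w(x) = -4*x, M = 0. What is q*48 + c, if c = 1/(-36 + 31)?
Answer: -⅕ ≈ -0.20000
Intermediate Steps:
c = -⅕ (c = 1/(-5) = -⅕ ≈ -0.20000)
q = 0 (q = (-1*0)*(-4*(-1)) = 0*4 = 0)
q*48 + c = 0*48 - ⅕ = 0 - ⅕ = -⅕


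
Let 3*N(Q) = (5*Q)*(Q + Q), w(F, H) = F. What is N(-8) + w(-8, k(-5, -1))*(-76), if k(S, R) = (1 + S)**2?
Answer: 2464/3 ≈ 821.33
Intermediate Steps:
N(Q) = 10*Q**2/3 (N(Q) = ((5*Q)*(Q + Q))/3 = ((5*Q)*(2*Q))/3 = (10*Q**2)/3 = 10*Q**2/3)
N(-8) + w(-8, k(-5, -1))*(-76) = (10/3)*(-8)**2 - 8*(-76) = (10/3)*64 + 608 = 640/3 + 608 = 2464/3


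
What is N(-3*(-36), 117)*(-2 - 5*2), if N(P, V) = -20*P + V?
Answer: 24516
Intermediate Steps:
N(P, V) = V - 20*P
N(-3*(-36), 117)*(-2 - 5*2) = (117 - (-60)*(-36))*(-2 - 5*2) = (117 - 20*108)*(-2 - 10) = (117 - 2160)*(-12) = -2043*(-12) = 24516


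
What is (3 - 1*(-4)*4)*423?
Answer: 8037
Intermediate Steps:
(3 - 1*(-4)*4)*423 = (3 + 4*4)*423 = (3 + 16)*423 = 19*423 = 8037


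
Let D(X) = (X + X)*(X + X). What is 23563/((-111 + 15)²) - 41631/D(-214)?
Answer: 245793331/105513984 ≈ 2.3295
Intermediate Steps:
D(X) = 4*X² (D(X) = (2*X)*(2*X) = 4*X²)
23563/((-111 + 15)²) - 41631/D(-214) = 23563/((-111 + 15)²) - 41631/(4*(-214)²) = 23563/((-96)²) - 41631/(4*45796) = 23563/9216 - 41631/183184 = 245793331/105513984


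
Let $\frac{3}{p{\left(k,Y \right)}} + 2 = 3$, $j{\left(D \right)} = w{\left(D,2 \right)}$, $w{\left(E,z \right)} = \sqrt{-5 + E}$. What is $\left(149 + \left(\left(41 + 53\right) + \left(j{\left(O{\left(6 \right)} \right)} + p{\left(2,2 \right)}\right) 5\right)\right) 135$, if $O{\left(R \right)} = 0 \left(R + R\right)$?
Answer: $34830 + 675 i \sqrt{5} \approx 34830.0 + 1509.3 i$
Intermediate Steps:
$O{\left(R \right)} = 0$ ($O{\left(R \right)} = 0 \cdot 2 R = 0$)
$j{\left(D \right)} = \sqrt{-5 + D}$
$p{\left(k,Y \right)} = 3$ ($p{\left(k,Y \right)} = \frac{3}{-2 + 3} = \frac{3}{1} = 3 \cdot 1 = 3$)
$\left(149 + \left(\left(41 + 53\right) + \left(j{\left(O{\left(6 \right)} \right)} + p{\left(2,2 \right)}\right) 5\right)\right) 135 = \left(149 + \left(\left(41 + 53\right) + \left(\sqrt{-5 + 0} + 3\right) 5\right)\right) 135 = \left(149 + \left(94 + \left(\sqrt{-5} + 3\right) 5\right)\right) 135 = \left(149 + \left(94 + \left(i \sqrt{5} + 3\right) 5\right)\right) 135 = \left(149 + \left(94 + \left(3 + i \sqrt{5}\right) 5\right)\right) 135 = \left(149 + \left(94 + \left(15 + 5 i \sqrt{5}\right)\right)\right) 135 = \left(149 + \left(109 + 5 i \sqrt{5}\right)\right) 135 = \left(258 + 5 i \sqrt{5}\right) 135 = 34830 + 675 i \sqrt{5}$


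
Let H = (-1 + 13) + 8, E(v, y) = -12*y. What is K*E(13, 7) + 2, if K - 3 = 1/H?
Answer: -1271/5 ≈ -254.20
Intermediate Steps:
H = 20 (H = 12 + 8 = 20)
K = 61/20 (K = 3 + 1/20 = 61/20 ≈ 3.0500)
K*E(13, 7) + 2 = 61*(-12*7)/20 + 2 = (61/20)*(-84) + 2 = -1281/5 + 2 = -1271/5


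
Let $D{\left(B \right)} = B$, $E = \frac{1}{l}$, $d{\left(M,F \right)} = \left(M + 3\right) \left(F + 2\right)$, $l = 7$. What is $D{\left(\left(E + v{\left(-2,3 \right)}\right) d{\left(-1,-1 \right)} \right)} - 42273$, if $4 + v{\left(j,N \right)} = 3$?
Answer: $- \frac{295923}{7} \approx -42275.0$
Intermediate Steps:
$v{\left(j,N \right)} = -1$ ($v{\left(j,N \right)} = -4 + 3 = -1$)
$d{\left(M,F \right)} = \left(2 + F\right) \left(3 + M\right)$ ($d{\left(M,F \right)} = \left(3 + M\right) \left(2 + F\right) = \left(2 + F\right) \left(3 + M\right)$)
$E = \frac{1}{7} \approx 0.14286$
$D{\left(\left(E + v{\left(-2,3 \right)}\right) d{\left(-1,-1 \right)} \right)} - 42273 = \left(\frac{1}{7} - 1\right) \left(6 + 2 \left(-1\right) + 3 \left(-1\right) - -1\right) - 42273 = - \frac{6 \left(6 - 2 - 3 + 1\right)}{7} - 42273 = \left(- \frac{6}{7}\right) 2 - 42273 = - \frac{12}{7} - 42273 = - \frac{295923}{7}$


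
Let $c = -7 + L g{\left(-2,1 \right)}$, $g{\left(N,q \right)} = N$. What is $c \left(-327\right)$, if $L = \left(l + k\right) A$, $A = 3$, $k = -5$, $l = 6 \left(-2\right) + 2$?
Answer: $-27141$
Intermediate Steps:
$l = -10$ ($l = -12 + 2 = -10$)
$L = -45$ ($L = \left(-10 - 5\right) 3 = \left(-15\right) 3 = -45$)
$c = 83$ ($c = -7 - -90 = -7 + 90 = 83$)
$c \left(-327\right) = 83 \left(-327\right) = -27141$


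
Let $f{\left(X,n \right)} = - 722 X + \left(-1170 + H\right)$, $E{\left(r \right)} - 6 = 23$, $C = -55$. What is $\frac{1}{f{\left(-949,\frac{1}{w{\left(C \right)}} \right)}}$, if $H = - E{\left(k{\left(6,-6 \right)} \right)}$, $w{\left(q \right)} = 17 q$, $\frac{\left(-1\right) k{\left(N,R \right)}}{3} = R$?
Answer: $\frac{1}{683979} \approx 1.462 \cdot 10^{-6}$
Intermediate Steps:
$k{\left(N,R \right)} = - 3 R$
$E{\left(r \right)} = 29$ ($E{\left(r \right)} = 6 + 23 = 29$)
$H = -29$ ($H = \left(-1\right) 29 = -29$)
$f{\left(X,n \right)} = -1199 - 722 X$ ($f{\left(X,n \right)} = - 722 X - 1199 = -1199 - 722 X$)
$\frac{1}{f{\left(-949,\frac{1}{w{\left(C \right)}} \right)}} = \frac{1}{-1199 - -685178} = \frac{1}{-1199 + 685178} = \frac{1}{683979}$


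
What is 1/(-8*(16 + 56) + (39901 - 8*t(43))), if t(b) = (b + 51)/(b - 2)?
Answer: 41/1611573 ≈ 2.5441e-5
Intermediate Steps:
t(b) = (51 + b)/(-2 + b)
1/(-8*(16 + 56) + (39901 - 8*t(43))) = 1/(-8*(16 + 56) + (39901 - 8*(51 + 43)/(-2 + 43))) = 1/(-8*72 + (39901 - 8*94/41)) = 1/(-576 + (39901 - 8*94/41)) = 1/(-576 + (39901 - 752/41)) = 1/(-576 + 1635189/41) = 1/(1611573/41) = 41/1611573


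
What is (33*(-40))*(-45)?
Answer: 59400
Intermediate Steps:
(33*(-40))*(-45) = -1320*(-45) = 59400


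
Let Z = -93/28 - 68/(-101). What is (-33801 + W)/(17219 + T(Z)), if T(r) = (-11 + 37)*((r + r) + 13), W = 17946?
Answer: -11209485/12315442 ≈ -0.91020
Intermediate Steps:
Z = -7489/2828 (Z = -93*1/28 - 68*(-1/101) = -93/28 + 68/101 = -7489/2828 ≈ -2.6482)
T(r) = 338 + 52*r (T(r) = 26*(2*r + 13) = 26*(13 + 2*r) = 338 + 52*r)
(-33801 + W)/(17219 + T(Z)) = (-33801 + 17946)/(17219 + (338 + 52*(-7489/2828))) = -15855/(17219 + (338 - 97357/707)) = -15855/(17219 + 141609/707) = -15855/12315442/707 = -15855*707/12315442 = -11209485/12315442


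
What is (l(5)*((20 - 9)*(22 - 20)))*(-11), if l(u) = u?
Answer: -1210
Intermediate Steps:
(l(5)*((20 - 9)*(22 - 20)))*(-11) = (5*((20 - 9)*(22 - 20)))*(-11) = (5*(11*2))*(-11) = (5*22)*(-11) = 110*(-11) = -1210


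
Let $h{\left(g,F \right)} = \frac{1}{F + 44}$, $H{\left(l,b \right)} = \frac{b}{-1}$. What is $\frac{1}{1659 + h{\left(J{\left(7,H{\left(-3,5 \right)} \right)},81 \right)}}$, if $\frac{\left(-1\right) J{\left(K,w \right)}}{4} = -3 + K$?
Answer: $\frac{125}{207376} \approx 0.00060277$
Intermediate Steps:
$H{\left(l,b \right)} = - b$ ($H{\left(l,b \right)} = b \left(-1\right) = - b$)
$J{\left(K,w \right)} = 12 - 4 K$ ($J{\left(K,w \right)} = - 4 \left(-3 + K\right) = 12 - 4 K$)
$h{\left(g,F \right)} = \frac{1}{44 + F}$
$\frac{1}{1659 + h{\left(J{\left(7,H{\left(-3,5 \right)} \right)},81 \right)}} = \frac{1}{1659 + \frac{1}{44 + 81}} = \frac{1}{1659 + \frac{1}{125}} = \frac{1}{\frac{207376}{125}} = \frac{125}{207376}$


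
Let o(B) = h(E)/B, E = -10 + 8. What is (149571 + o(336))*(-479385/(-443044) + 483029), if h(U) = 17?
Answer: 10754936720988599053/148862784 ≈ 7.2247e+10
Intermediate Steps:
E = -2
o(B) = 17/B
(149571 + o(336))*(-479385/(-443044) + 483029) = (149571 + 17/336)*(-479385/(-443044) + 483029) = (149571 + 17*(1/336))*(-479385*(-1/443044) + 483029) = (149571 + 17/336)*(479385/443044 + 483029) = (50255873/336)*(214003579661/443044) = 10754936720988599053/148862784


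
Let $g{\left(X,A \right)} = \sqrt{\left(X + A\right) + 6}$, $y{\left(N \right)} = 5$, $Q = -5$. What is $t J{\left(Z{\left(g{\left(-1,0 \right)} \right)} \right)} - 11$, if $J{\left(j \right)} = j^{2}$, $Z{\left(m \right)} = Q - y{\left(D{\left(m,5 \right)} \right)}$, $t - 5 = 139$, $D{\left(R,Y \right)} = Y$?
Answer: $14389$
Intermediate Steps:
$t = 144$ ($t = 5 + 139 = 144$)
$g{\left(X,A \right)} = \sqrt{6 + A + X}$ ($g{\left(X,A \right)} = \sqrt{\left(A + X\right) + 6} = \sqrt{6 + A + X}$)
$Z{\left(m \right)} = -10$ ($Z{\left(m \right)} = -5 - 5 = -10$)
$t J{\left(Z{\left(g{\left(-1,0 \right)} \right)} \right)} - 11 = 144 \left(-10\right)^{2} - 11 = 144 \cdot 100 - 11 = 14400 - 11 = 14389$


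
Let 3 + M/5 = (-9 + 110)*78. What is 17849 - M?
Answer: -21526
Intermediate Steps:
M = 39375 (M = -15 + 5*((-9 + 110)*78) = -15 + 5*(101*78) = -15 + 5*7878 = -15 + 39390 = 39375)
17849 - M = 17849 - 1*39375 = 17849 - 39375 = -21526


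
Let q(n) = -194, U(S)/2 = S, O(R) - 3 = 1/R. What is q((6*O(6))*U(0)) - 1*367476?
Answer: -367670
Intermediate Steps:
O(R) = 3 + 1/R
U(S) = 2*S
q((6*O(6))*U(0)) - 1*367476 = -194 - 1*367476 = -194 - 367476 = -367670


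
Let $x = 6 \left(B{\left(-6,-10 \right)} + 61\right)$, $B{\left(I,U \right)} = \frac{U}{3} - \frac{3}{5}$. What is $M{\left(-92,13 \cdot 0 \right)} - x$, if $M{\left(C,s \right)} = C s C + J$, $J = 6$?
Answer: $- \frac{1682}{5} \approx -336.4$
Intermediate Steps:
$B{\left(I,U \right)} = - \frac{3}{5} + \frac{U}{3}$ ($B{\left(I,U \right)} = U \frac{1}{3} - \frac{3}{5} = \frac{U}{3} - \frac{3}{5} = - \frac{3}{5} + \frac{U}{3}$)
$M{\left(C,s \right)} = 6 + s C^{2}$ ($M{\left(C,s \right)} = C s C + 6 = C C s + 6 = s C^{2} + 6 = 6 + s C^{2}$)
$x = \frac{1712}{5}$ ($x = 6 \left(\left(- \frac{3}{5} + \frac{1}{3} \left(-10\right)\right) + 61\right) = 6 \left(\left(- \frac{3}{5} - \frac{10}{3}\right) + 61\right) = 6 \left(- \frac{59}{15} + 61\right) = 6 \cdot \frac{856}{15} = \frac{1712}{5} \approx 342.4$)
$M{\left(-92,13 \cdot 0 \right)} - x = \left(6 + 13 \cdot 0 \left(-92\right)^{2}\right) - \frac{1712}{5} = \left(6 + 0 \cdot 8464\right) - \frac{1712}{5} = \left(6 + 0\right) - \frac{1712}{5} = 6 - \frac{1712}{5} = - \frac{1682}{5}$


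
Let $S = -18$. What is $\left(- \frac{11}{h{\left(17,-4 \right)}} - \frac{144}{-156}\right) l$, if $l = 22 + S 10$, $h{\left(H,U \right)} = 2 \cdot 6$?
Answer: $- \frac{79}{78} \approx -1.0128$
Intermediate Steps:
$h{\left(H,U \right)} = 12$
$l = -158$ ($l = 22 - 180 = -158$)
$\left(- \frac{11}{h{\left(17,-4 \right)}} - \frac{144}{-156}\right) l = \left(- \frac{11}{12} - \frac{144}{-156}\right) \left(-158\right) = \left(\left(-11\right) \frac{1}{12} - - \frac{12}{13}\right) \left(-158\right) = \left(- \frac{11}{12} + \frac{12}{13}\right) \left(-158\right) = \frac{1}{156} \left(-158\right) = - \frac{79}{78}$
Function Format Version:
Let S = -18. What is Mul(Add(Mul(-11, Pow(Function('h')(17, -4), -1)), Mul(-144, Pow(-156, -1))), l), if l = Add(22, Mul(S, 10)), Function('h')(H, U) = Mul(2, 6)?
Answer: Rational(-79, 78) ≈ -1.0128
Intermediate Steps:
Function('h')(H, U) = 12
l = -158 (l = Add(22, Mul(-18, 10)) = Add(22, -180) = -158)
Mul(Add(Mul(-11, Pow(Function('h')(17, -4), -1)), Mul(-144, Pow(-156, -1))), l) = Mul(Add(Mul(-11, Pow(12, -1)), Mul(-144, Pow(-156, -1))), -158) = Mul(Add(Mul(-11, Rational(1, 12)), Mul(-144, Rational(-1, 156))), -158) = Mul(Add(Rational(-11, 12), Rational(12, 13)), -158) = Mul(Rational(1, 156), -158) = Rational(-79, 78)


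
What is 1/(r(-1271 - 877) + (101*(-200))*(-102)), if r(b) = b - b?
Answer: 1/2060400 ≈ 4.8534e-7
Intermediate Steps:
r(b) = 0
1/(r(-1271 - 877) + (101*(-200))*(-102)) = 1/(0 + (101*(-200))*(-102)) = 1/(0 - 20200*(-102)) = 1/(0 + 2060400) = 1/2060400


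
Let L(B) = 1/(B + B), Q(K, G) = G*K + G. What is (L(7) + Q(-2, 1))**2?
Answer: 169/196 ≈ 0.86224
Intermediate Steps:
Q(K, G) = G + G*K
L(B) = 1/(2*B)
(L(7) + Q(-2, 1))**2 = ((1/2)/7 + 1*(1 - 2))**2 = ((1/2)*(1/7) + 1*(-1))**2 = (1/14 - 1)**2 = (-13/14)**2 = 169/196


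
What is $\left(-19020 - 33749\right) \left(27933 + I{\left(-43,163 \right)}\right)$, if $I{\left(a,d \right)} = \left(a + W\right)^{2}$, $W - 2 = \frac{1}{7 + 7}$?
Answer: $- \frac{306228902493}{196} \approx -1.5624 \cdot 10^{9}$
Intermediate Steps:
$W = \frac{29}{14}$ ($W = 2 + \frac{1}{7 + 7} = 2 + \frac{1}{14} = \frac{29}{14} \approx 2.0714$)
$I{\left(a,d \right)} = \left(\frac{29}{14} + a\right)^{2}$ ($I{\left(a,d \right)} = \left(a + \frac{29}{14}\right)^{2} = \left(\frac{29}{14} + a\right)^{2}$)
$\left(-19020 - 33749\right) \left(27933 + I{\left(-43,163 \right)}\right) = \left(-19020 - 33749\right) \left(27933 + \frac{\left(29 + 14 \left(-43\right)\right)^{2}}{196}\right) = - 52769 \left(27933 + \frac{\left(29 - 602\right)^{2}}{196}\right) = - 52769 \left(27933 + \frac{\left(-573\right)^{2}}{196}\right) = - 52769 \left(27933 + \frac{1}{196} \cdot 328329\right) = - 52769 \left(27933 + \frac{328329}{196}\right) = \left(-52769\right) \frac{5803197}{196} = - \frac{306228902493}{196}$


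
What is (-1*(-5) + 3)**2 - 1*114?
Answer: -50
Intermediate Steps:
(-1*(-5) + 3)**2 - 1*114 = (5 + 3)**2 - 114 = 8**2 - 114 = 64 - 114 = -50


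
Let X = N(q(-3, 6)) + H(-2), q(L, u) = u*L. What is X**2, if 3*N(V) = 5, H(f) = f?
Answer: 1/9 ≈ 0.11111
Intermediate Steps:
q(L, u) = L*u
N(V) = 5/3 (N(V) = (1/3)*5 = 5/3)
X = -1/3 (X = 5/3 - 2 = -1/3 ≈ -0.33333)
X**2 = (-1/3)**2 = 1/9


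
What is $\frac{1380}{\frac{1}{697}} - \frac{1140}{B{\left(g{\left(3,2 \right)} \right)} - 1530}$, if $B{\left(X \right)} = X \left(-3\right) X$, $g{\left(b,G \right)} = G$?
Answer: $\frac{247198210}{257} \approx 9.6186 \cdot 10^{5}$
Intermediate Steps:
$B{\left(X \right)} = - 3 X^{2}$ ($B{\left(X \right)} = - 3 X X = - 3 X^{2}$)
$\frac{1380}{\frac{1}{697}} - \frac{1140}{B{\left(g{\left(3,2 \right)} \right)} - 1530} = \frac{1380}{\frac{1}{697}} - \frac{1140}{- 3 \cdot 2^{2} - 1530} = 1380 \frac{1}{\frac{1}{697}} - \frac{1140}{\left(-3\right) 4 - 1530} = 1380 \cdot 697 - \frac{1140}{-12 - 1530} = 961860 - \frac{1140}{-1542} = 961860 - - \frac{190}{257} = 961860 + \frac{190}{257} = \frac{247198210}{257}$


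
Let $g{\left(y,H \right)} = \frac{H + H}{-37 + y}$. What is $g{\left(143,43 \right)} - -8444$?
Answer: $\frac{447575}{53} \approx 8444.8$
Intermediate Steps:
$g{\left(y,H \right)} = \frac{2 H}{-37 + y}$
$g{\left(143,43 \right)} - -8444 = 2 \cdot 43 \frac{1}{-37 + 143} - -8444 = 2 \cdot 43 \cdot \frac{1}{106} + 8444 = \frac{43}{53} + 8444 = \frac{447575}{53}$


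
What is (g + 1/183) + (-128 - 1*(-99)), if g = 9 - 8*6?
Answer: -12443/183 ≈ -67.995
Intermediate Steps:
g = -39 (g = 9 - 48 = -39)
(g + 1/183) + (-128 - 1*(-99)) = (-39 + 1/183) + (-128 - 1*(-99)) = (-39 + 1/183) + (-128 + 99) = -7136/183 - 29 = -12443/183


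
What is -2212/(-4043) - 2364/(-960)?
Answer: 973431/323440 ≈ 3.0096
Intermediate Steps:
-2212/(-4043) - 2364/(-960) = -2212*(-1/4043) - 2364*(-1/960) = 2212/4043 + 197/80 = 973431/323440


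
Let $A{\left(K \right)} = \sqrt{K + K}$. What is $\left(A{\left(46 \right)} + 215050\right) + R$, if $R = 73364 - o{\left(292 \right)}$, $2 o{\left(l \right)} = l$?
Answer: $288268 + 2 \sqrt{23} \approx 2.8828 \cdot 10^{5}$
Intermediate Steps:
$o{\left(l \right)} = \frac{l}{2}$
$A{\left(K \right)} = \sqrt{2} \sqrt{K}$ ($A{\left(K \right)} = \sqrt{2 K} = \sqrt{2} \sqrt{K}$)
$R = 73218$ ($R = 73364 - \frac{1}{2} \cdot 292 = 73364 - 146 = 73218$)
$\left(A{\left(46 \right)} + 215050\right) + R = \left(\sqrt{2} \sqrt{46} + 215050\right) + 73218 = \left(2 \sqrt{23} + 215050\right) + 73218 = \left(215050 + 2 \sqrt{23}\right) + 73218 = 288268 + 2 \sqrt{23}$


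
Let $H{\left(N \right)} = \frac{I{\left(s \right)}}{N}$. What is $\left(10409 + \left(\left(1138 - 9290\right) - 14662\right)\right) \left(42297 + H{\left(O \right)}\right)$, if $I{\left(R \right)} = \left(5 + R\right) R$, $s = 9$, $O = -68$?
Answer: $- \frac{17838824175}{34} \approx -5.2467 \cdot 10^{8}$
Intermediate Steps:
$I{\left(R \right)} = R \left(5 + R\right)$
$H{\left(N \right)} = \frac{126}{N}$ ($H{\left(N \right)} = \frac{9 \left(5 + 9\right)}{N} = \frac{9 \cdot 14}{N} = \frac{126}{N}$)
$\left(10409 + \left(\left(1138 - 9290\right) - 14662\right)\right) \left(42297 + H{\left(O \right)}\right) = \left(10409 + \left(\left(1138 - 9290\right) - 14662\right)\right) \left(42297 + \frac{126}{-68}\right) = \left(10409 - 22814\right) \left(42297 + 126 \left(- \frac{1}{68}\right)\right) = \left(10409 - 22814\right) \left(42297 - \frac{63}{34}\right) = \left(-12405\right) \frac{1438035}{34} = - \frac{17838824175}{34}$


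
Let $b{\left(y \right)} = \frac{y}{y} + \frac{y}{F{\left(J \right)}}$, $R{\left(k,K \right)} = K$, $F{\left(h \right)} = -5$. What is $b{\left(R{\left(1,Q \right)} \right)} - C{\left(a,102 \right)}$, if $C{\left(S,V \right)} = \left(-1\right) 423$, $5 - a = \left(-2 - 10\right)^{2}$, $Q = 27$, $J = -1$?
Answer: $\frac{2093}{5} \approx 418.6$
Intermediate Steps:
$a = -139$ ($a = 5 - \left(-2 - 10\right)^{2} = 5 - \left(-12\right)^{2} = 5 - 144 = -139$)
$b{\left(y \right)} = 1 - \frac{y}{5}$ ($b{\left(y \right)} = \frac{y}{y} + \frac{y}{-5} = 1 + y \left(- \frac{1}{5}\right) = 1 - \frac{y}{5}$)
$C{\left(S,V \right)} = -423$
$b{\left(R{\left(1,Q \right)} \right)} - C{\left(a,102 \right)} = \left(1 - \frac{27}{5}\right) - -423 = \left(1 - \frac{27}{5}\right) + 423 = - \frac{22}{5} + 423 = \frac{2093}{5}$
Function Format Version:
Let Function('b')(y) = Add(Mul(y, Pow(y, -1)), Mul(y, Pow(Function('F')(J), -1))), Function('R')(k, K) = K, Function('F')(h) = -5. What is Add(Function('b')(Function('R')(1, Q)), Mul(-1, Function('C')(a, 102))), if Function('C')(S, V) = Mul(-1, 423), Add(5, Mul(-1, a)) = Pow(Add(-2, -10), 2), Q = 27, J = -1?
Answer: Rational(2093, 5) ≈ 418.60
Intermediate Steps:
a = -139 (a = Add(5, Mul(-1, Pow(Add(-2, -10), 2))) = Add(5, Mul(-1, Pow(-12, 2))) = Add(5, Mul(-1, 144)) = Add(5, -144) = -139)
Function('b')(y) = Add(1, Mul(Rational(-1, 5), y)) (Function('b')(y) = Add(Mul(y, Pow(y, -1)), Mul(y, Pow(-5, -1))) = Add(1, Mul(y, Rational(-1, 5))) = Add(1, Mul(Rational(-1, 5), y)))
Function('C')(S, V) = -423
Add(Function('b')(Function('R')(1, Q)), Mul(-1, Function('C')(a, 102))) = Add(Add(1, Mul(Rational(-1, 5), 27)), Mul(-1, -423)) = Add(Add(1, Rational(-27, 5)), 423) = Add(Rational(-22, 5), 423) = Rational(2093, 5)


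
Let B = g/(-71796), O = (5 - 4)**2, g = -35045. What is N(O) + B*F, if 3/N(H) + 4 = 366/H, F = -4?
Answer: -12632443/6497538 ≈ -1.9442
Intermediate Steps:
O = 1 (O = 1**2 = 1)
N(H) = 3/(-4 + 366/H)
B = 35045/71796 (B = -35045/(-71796) = -35045*(-1/71796) = 35045/71796 ≈ 0.48812)
N(O) + B*F = -3*1/(-366 + 4*1) + (35045/71796)*(-4) = -3*1/(-366 + 4) - 35045/17949 = -3*1/(-362) - 35045/17949 = -3*1*(-1/362) - 35045/17949 = 3/362 - 35045/17949 = -12632443/6497538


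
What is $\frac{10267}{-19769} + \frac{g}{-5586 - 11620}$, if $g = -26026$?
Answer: $\frac{24132428}{24296101} \approx 0.99326$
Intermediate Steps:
$\frac{10267}{-19769} + \frac{g}{-5586 - 11620} = \frac{10267}{-19769} - \frac{26026}{-5586 - 11620} = 10267 \left(- \frac{1}{19769}\right) - \frac{26026}{-5586 - 11620} = - \frac{10267}{19769} - \frac{26026}{-17206} = - \frac{10267}{19769} - - \frac{1859}{1229} = - \frac{10267}{19769} + \frac{1859}{1229} = \frac{24132428}{24296101}$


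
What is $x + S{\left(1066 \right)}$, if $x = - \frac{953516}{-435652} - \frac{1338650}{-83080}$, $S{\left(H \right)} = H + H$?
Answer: $\frac{1945698594405}{904849204} \approx 2150.3$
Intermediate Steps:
$S{\left(H \right)} = 2 H$
$x = \frac{16560091477}{904849204}$ ($x = \left(-953516\right) \left(- \frac{1}{435652}\right) - - \frac{133865}{8308} = \frac{238379}{108913} + \frac{133865}{8308} = \frac{16560091477}{904849204} \approx 18.301$)
$x + S{\left(1066 \right)} = \frac{16560091477}{904849204} + 2 \cdot 1066 = \frac{16560091477}{904849204} + 2132 = \frac{1945698594405}{904849204}$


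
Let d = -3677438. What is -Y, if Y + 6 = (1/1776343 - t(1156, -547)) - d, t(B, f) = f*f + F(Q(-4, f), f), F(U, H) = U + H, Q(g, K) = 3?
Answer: -6001849109082/1776343 ≈ -3.3788e+6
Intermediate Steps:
F(U, H) = H + U
t(B, f) = 3 + f + f**2 (t(B, f) = f*f + (f + 3) = f**2 + (3 + f) = 3 + f + f**2)
Y = 6001849109082/1776343 (Y = -6 + ((1/1776343 - (3 - 547 + (-547)**2)) - 1*(-3677438)) = -6 + ((1/1776343 - (3 - 547 + 299209)) + 3677438) = -6 + ((1/1776343 - 1*298665) + 3677438) = -6 + ((1/1776343 - 298665) + 3677438) = -6 + (-530531482094/1776343 + 3677438) = -6 + 6001859767140/1776343 = 6001849109082/1776343 ≈ 3.3788e+6)
-Y = -1*6001849109082/1776343 = -6001849109082/1776343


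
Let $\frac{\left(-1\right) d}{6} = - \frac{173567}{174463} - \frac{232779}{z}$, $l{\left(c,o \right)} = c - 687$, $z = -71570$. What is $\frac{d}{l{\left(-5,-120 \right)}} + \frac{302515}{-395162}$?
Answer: $- \frac{636763670727214609}{853602407562569660} \approx -0.74597$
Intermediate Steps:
$l{\left(c,o \right)} = -687 + c$
$d = - \frac{84567397461}{6243158455}$ ($d = - 6 \left(- \frac{173567}{174463} - \frac{232779}{-71570}\right) = - 6 \left(\left(-173567\right) \frac{1}{174463} - - \frac{232779}{71570}\right) = - 6 \left(- \frac{173567}{174463} + \frac{232779}{71570}\right) = \left(-6\right) \frac{28189132487}{12486316910} = - \frac{84567397461}{6243158455} \approx -13.546$)
$\frac{d}{l{\left(-5,-120 \right)}} + \frac{302515}{-395162} = - \frac{84567397461}{6243158455 \left(-687 - 5\right)} + \frac{302515}{-395162} = - \frac{84567397461}{6243158455 \left(-692\right)} + 302515 \left(- \frac{1}{395162}\right) = \left(- \frac{84567397461}{6243158455}\right) \left(- \frac{1}{692}\right) - \frac{302515}{395162} = \frac{84567397461}{4320265650860} - \frac{302515}{395162} = - \frac{636763670727214609}{853602407562569660}$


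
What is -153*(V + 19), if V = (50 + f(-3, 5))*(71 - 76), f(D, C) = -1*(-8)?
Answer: 41463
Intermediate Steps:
f(D, C) = 8
V = -290 (V = (50 + 8)*(71 - 76) = 58*(-5) = -290)
-153*(V + 19) = -153*(-290 + 19) = -153*(-271) = 41463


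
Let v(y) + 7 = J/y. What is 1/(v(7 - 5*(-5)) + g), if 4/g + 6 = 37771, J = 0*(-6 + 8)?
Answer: -37765/264351 ≈ -0.14286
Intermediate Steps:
J = 0 (J = 0*2 = 0)
v(y) = -7 (v(y) = -7 + 0/y = -7 + 0 = -7)
g = 4/37765 (g = 4/(-6 + 37771) = 4/37765 ≈ 0.00010592)
1/(v(7 - 5*(-5)) + g) = 1/(-7 + 4/37765) = 1/(-264351/37765) = -37765/264351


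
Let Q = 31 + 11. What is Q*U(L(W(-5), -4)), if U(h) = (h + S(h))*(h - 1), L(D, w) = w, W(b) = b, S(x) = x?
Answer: 1680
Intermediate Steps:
Q = 42
U(h) = 2*h*(-1 + h) (U(h) = (h + h)*(h - 1) = (2*h)*(-1 + h) = 2*h*(-1 + h))
Q*U(L(W(-5), -4)) = 42*(2*(-4)*(-1 - 4)) = 42*(2*(-4)*(-5)) = 42*40 = 1680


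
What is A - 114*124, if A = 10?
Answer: -14126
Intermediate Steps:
A - 114*124 = 10 - 114*124 = 10 - 14136 = -14126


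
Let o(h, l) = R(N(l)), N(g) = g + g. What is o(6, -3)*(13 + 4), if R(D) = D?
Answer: -102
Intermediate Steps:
N(g) = 2*g
o(h, l) = 2*l
o(6, -3)*(13 + 4) = (2*(-3))*(13 + 4) = -6*17 = -102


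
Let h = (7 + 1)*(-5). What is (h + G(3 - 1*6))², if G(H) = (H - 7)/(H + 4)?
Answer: 2500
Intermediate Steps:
G(H) = (-7 + H)/(4 + H)
h = -40 (h = 8*(-5) = -40)
(h + G(3 - 1*6))² = (-40 + (-7 + (3 - 1*6))/(4 + (3 - 1*6)))² = (-40 + (-7 + (3 - 6))/(4 + (3 - 6)))² = (-40 + (-7 - 3)/(4 - 3))² = (-40 - 10/1)² = (-40 + 1*(-10))² = (-40 - 10)² = (-50)² = 2500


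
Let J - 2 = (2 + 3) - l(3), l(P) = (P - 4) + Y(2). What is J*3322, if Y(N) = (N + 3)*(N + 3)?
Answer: -56474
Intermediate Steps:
Y(N) = (3 + N)² (Y(N) = (3 + N)*(3 + N) = (3 + N)²)
l(P) = 21 + P (l(P) = (P - 4) + (3 + 2)² = (-4 + P) + 5² = (-4 + P) + 25 = 21 + P)
J = -17 (J = 2 + ((2 + 3) - (21 + 3)) = 2 + (5 - 1*24) = 2 + (5 - 24) = 2 - 19 = -17)
J*3322 = -17*3322 = -56474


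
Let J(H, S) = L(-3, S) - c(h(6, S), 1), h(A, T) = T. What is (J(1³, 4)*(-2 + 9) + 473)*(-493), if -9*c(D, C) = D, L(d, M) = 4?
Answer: -2236741/9 ≈ -2.4853e+5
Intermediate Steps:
c(D, C) = -D/9
J(H, S) = 4 + S/9 (J(H, S) = 4 - (-1)*S/9 = 4 + S/9)
(J(1³, 4)*(-2 + 9) + 473)*(-493) = ((4 + (⅑)*4)*(-2 + 9) + 473)*(-493) = ((4 + 4/9)*7 + 473)*(-493) = ((40/9)*7 + 473)*(-493) = (280/9 + 473)*(-493) = (4537/9)*(-493) = -2236741/9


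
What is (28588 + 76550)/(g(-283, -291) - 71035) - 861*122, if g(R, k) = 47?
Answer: -3728413317/35494 ≈ -1.0504e+5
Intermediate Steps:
(28588 + 76550)/(g(-283, -291) - 71035) - 861*122 = (28588 + 76550)/(47 - 71035) - 861*122 = 105138/(-70988) - 105042 = 105138*(-1/70988) - 105042 = -52569/35494 - 105042 = -3728413317/35494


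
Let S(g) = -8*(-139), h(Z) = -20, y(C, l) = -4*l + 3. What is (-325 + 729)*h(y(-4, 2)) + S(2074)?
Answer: -6968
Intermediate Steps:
y(C, l) = 3 - 4*l
S(g) = 1112
(-325 + 729)*h(y(-4, 2)) + S(2074) = (-325 + 729)*(-20) + 1112 = 404*(-20) + 1112 = -8080 + 1112 = -6968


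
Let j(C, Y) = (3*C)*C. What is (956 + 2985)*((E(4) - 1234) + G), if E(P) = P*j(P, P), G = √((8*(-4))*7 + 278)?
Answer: -4106522 + 11823*√6 ≈ -4.0776e+6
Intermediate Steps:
j(C, Y) = 3*C²
G = 3*√6 (G = √(-32*7 + 278) = √(-224 + 278) = √54 = 3*√6 ≈ 7.3485)
E(P) = 3*P³ (E(P) = P*(3*P²) = 3*P³)
(956 + 2985)*((E(4) - 1234) + G) = (956 + 2985)*((3*4³ - 1234) + 3*√6) = 3941*((3*64 - 1234) + 3*√6) = 3941*((192 - 1234) + 3*√6) = 3941*(-1042 + 3*√6) = -4106522 + 11823*√6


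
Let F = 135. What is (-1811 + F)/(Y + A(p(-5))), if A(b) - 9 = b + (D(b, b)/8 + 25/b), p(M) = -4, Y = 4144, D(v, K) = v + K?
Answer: -6704/16567 ≈ -0.40466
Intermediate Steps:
D(v, K) = K + v
A(b) = 9 + 25/b + 5*b/4 (A(b) = 9 + (b + ((b + b)/8 + 25/b)) = 9 + (b + ((2*b)*(1/8) + 25/b)) = 9 + (b + (b/4 + 25/b)) = 9 + (b + (25/b + b/4)) = 9 + (25/b + 5*b/4) = 9 + 25/b + 5*b/4)
(-1811 + F)/(Y + A(p(-5))) = (-1811 + 135)/(4144 + (9 + 25/(-4) + (5/4)*(-4))) = -1676/(4144 + (9 + 25*(-1/4) - 5)) = -1676/(4144 + (9 - 25/4 - 5)) = -1676/(4144 - 9/4) = -1676/16567/4 = -1676*4/16567 = -6704/16567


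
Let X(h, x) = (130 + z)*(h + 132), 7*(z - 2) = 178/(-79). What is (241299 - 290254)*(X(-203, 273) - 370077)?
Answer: 10271868271345/553 ≈ 1.8575e+10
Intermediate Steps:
z = 928/553 (z = 2 + (178/(-79))/7 = 2 + (178*(-1/79))/7 = 2 + (⅐)*(-178/79) = 2 - 178/553 = 928/553 ≈ 1.6781)
X(h, x) = 9611976/553 + 72818*h/553 (X(h, x) = (130 + 928/553)*(h + 132) = 72818*(132 + h)/553 = 9611976/553 + 72818*h/553)
(241299 - 290254)*(X(-203, 273) - 370077) = (241299 - 290254)*((9611976/553 + (72818/553)*(-203)) - 370077) = -48955*((9611976/553 - 2111722/79) - 370077) = -48955*(-5170078/553 - 370077) = -48955*(-209822659/553) = 10271868271345/553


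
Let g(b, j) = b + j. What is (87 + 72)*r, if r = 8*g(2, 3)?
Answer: 6360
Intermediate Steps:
r = 40 (r = 8*(2 + 3) = 8*5 = 40)
(87 + 72)*r = (87 + 72)*40 = 159*40 = 6360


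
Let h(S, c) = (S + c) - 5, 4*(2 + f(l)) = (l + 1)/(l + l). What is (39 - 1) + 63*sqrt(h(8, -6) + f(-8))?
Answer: 38 + 63*I*sqrt(313)/8 ≈ 38.0 + 139.32*I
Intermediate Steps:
f(l) = -2 + (1 + l)/(8*l) (f(l) = -2 + ((l + 1)/(l + l))/4 = -2 + ((1 + l)/((2*l)))/4 = -2 + ((1 + l)*(1/(2*l)))/4 = -2 + ((1 + l)/(2*l))/4 = -2 + (1 + l)/(8*l))
h(S, c) = -5 + S + c
(39 - 1) + 63*sqrt(h(8, -6) + f(-8)) = (39 - 1) + 63*sqrt((-5 + 8 - 6) + (1/8)*(1 - 15*(-8))/(-8)) = 38 + 63*sqrt(-3 + (1/8)*(-1/8)*(1 + 120)) = 38 + 63*sqrt(-3 + (1/8)*(-1/8)*121) = 38 + 63*sqrt(-3 - 121/64) = 38 + 63*sqrt(-313/64) = 38 + 63*(I*sqrt(313)/8) = 38 + 63*I*sqrt(313)/8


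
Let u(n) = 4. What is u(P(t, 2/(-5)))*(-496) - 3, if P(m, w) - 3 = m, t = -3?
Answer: -1987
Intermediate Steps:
P(m, w) = 3 + m
u(P(t, 2/(-5)))*(-496) - 3 = 4*(-496) - 3 = -1984 - 3 = -1987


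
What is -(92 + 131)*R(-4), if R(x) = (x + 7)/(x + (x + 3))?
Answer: 669/5 ≈ 133.80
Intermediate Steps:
R(x) = (7 + x)/(3 + 2*x) (R(x) = (7 + x)/(x + (3 + x)) = (7 + x)/(3 + 2*x))
-(92 + 131)*R(-4) = -(92 + 131)*(7 - 4)/(3 + 2*(-4)) = -223*3/(3 - 8) = -223*3/(-5) = -223*(-⅕*3) = -223*(-3)/5 = -1*(-669/5) = 669/5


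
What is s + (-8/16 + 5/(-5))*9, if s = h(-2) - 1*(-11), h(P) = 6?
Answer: 7/2 ≈ 3.5000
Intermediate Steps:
s = 17 (s = 6 - 1*(-11) = 6 + 11 = 17)
s + (-8/16 + 5/(-5))*9 = 17 + (-8/16 + 5/(-5))*9 = 17 + (-8*1/16 + 5*(-⅕))*9 = 17 + (-½ - 1)*9 = 17 - 3/2*9 = 17 - 27/2 = 7/2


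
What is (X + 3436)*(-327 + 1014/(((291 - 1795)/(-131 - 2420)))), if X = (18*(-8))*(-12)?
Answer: 1352261823/188 ≈ 7.1929e+6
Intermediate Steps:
X = 1728 (X = -144*(-12) = 1728)
(X + 3436)*(-327 + 1014/(((291 - 1795)/(-131 - 2420)))) = (1728 + 3436)*(-327 + 1014/(((291 - 1795)/(-131 - 2420)))) = 5164*(-327 + 1014/((-1504/(-2551)))) = 5164*(-327 + 1014/((-1504*(-1/2551)))) = 5164*(-327 + 1014/(1504/2551)) = 5164*(-327 + 1014*(2551/1504)) = 5164*(-327 + 1293357/752) = 5164*(1047453/752) = 1352261823/188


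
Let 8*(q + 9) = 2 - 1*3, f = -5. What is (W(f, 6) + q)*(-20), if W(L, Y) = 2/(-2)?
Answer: 405/2 ≈ 202.50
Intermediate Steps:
q = -73/8 (q = -9 + (2 - 1*3)/8 = -9 + (2 - 3)/8 = -9 + (⅛)*(-1) = -9 - ⅛ = -73/8 ≈ -9.1250)
W(L, Y) = -1 (W(L, Y) = 2*(-½) = -1)
(W(f, 6) + q)*(-20) = (-1 - 73/8)*(-20) = -81/8*(-20) = 405/2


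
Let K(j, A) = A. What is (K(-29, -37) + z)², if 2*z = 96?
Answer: 121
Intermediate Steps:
z = 48 (z = (½)*96 = 48)
(K(-29, -37) + z)² = (-37 + 48)² = 11² = 121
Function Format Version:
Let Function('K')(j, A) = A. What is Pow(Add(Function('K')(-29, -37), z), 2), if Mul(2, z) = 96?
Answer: 121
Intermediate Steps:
z = 48 (z = Mul(Rational(1, 2), 96) = 48)
Pow(Add(Function('K')(-29, -37), z), 2) = Pow(Add(-37, 48), 2) = Pow(11, 2) = 121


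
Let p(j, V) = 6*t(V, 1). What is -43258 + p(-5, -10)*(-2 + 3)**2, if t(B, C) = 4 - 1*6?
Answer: -43270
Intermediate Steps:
t(B, C) = -2 (t(B, C) = 4 - 6 = -2)
p(j, V) = -12 (p(j, V) = 6*(-2) = -12)
-43258 + p(-5, -10)*(-2 + 3)**2 = -43258 - 12*(-2 + 3)**2 = -43258 - 12*1**2 = -43258 - 12*1 = -43258 - 12 = -43270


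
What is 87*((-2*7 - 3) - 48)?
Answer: -5655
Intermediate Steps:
87*((-2*7 - 3) - 48) = 87*((-14 - 3) - 48) = 87*(-17 - 48) = 87*(-65) = -5655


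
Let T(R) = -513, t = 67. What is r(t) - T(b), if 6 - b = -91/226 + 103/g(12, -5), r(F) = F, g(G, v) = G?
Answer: 580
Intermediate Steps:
b = -2957/1356 (b = 6 - (-91/226 + 103/12) = 6 - 1*11093/1356 = 6 - 11093/1356 = -2957/1356 ≈ -2.1807)
r(t) - T(b) = 67 - 1*(-513) = 67 + 513 = 580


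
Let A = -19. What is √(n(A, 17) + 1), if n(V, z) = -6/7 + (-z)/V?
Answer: √18354/133 ≈ 1.0186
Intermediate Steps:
n(V, z) = -6/7 - z/V (n(V, z) = -6*⅐ - z/V = -6/7 - z/V)
√(n(A, 17) + 1) = √((-6/7 - 1*17/(-19)) + 1) = √((-6/7 - 1*17*(-1/19)) + 1) = √((-6/7 + 17/19) + 1) = √(5/133 + 1) = √(138/133) = √18354/133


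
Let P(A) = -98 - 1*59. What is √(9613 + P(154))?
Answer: 4*√591 ≈ 97.242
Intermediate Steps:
P(A) = -157 (P(A) = -98 - 59 = -157)
√(9613 + P(154)) = √(9613 - 157) = √9456 = 4*√591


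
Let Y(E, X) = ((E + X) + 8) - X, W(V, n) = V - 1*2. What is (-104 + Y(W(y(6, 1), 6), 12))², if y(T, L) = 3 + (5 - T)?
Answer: 9216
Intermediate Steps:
y(T, L) = 8 - T
W(V, n) = -2 + V (W(V, n) = V - 2 = -2 + V)
Y(E, X) = 8 + E (Y(E, X) = (8 + E + X) - X = 8 + E)
(-104 + Y(W(y(6, 1), 6), 12))² = (-104 + (8 + (-2 + (8 - 1*6))))² = (-104 + (8 + (-2 + (8 - 6))))² = (-104 + (8 + (-2 + 2)))² = (-104 + (8 + 0))² = (-104 + 8)² = (-96)² = 9216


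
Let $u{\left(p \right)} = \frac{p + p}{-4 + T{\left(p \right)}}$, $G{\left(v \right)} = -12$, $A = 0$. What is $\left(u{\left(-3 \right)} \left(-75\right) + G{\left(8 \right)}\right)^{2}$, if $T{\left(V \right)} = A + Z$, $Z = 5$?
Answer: $191844$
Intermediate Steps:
$T{\left(V \right)} = 5$ ($T{\left(V \right)} = 0 + 5 = 5$)
$u{\left(p \right)} = 2 p$ ($u{\left(p \right)} = \frac{p + p}{-4 + 5} = \frac{2 p}{1} = 2 p 1 = 2 p$)
$\left(u{\left(-3 \right)} \left(-75\right) + G{\left(8 \right)}\right)^{2} = \left(2 \left(-3\right) \left(-75\right) - 12\right)^{2} = \left(\left(-6\right) \left(-75\right) - 12\right)^{2} = \left(450 - 12\right)^{2} = 438^{2} = 191844$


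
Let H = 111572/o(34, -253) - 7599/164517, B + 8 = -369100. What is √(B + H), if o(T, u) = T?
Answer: I*√317945057478592893/932263 ≈ 604.84*I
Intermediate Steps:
B = -369108 (B = -8 - 369100 = -369108)
H = 3059205393/932263 (H = 111572/34 - 7599/164517 = 111572*(1/34) - 7599*1/164517 = 55786/17 - 2533/54839 = 3059205393/932263 ≈ 3281.5)
√(B + H) = √(-369108 + 3059205393/932263) = √(-341046526011/932263) = I*√317945057478592893/932263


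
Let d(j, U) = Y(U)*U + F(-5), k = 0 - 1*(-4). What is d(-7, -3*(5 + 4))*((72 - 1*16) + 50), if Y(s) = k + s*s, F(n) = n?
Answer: -2098376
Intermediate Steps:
k = 4 (k = 0 + 4 = 4)
Y(s) = 4 + s² (Y(s) = 4 + s*s = 4 + s²)
d(j, U) = -5 + U*(4 + U²) (d(j, U) = (4 + U²)*U - 5 = U*(4 + U²) - 5 = -5 + U*(4 + U²))
d(-7, -3*(5 + 4))*((72 - 1*16) + 50) = (-5 + (-3*(5 + 4))*(4 + (-3*(5 + 4))²))*((72 - 1*16) + 50) = (-5 + (-3*9)*(4 + (-3*9)²))*((72 - 16) + 50) = (-5 - 27*(4 + (-27)²))*(56 + 50) = (-5 - 27*(4 + 729))*106 = (-5 - 27*733)*106 = (-5 - 19791)*106 = -19796*106 = -2098376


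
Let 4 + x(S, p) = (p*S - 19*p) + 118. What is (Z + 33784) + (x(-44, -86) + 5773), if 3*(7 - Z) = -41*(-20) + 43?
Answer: 134425/3 ≈ 44808.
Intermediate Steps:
x(S, p) = 114 - 19*p + S*p (x(S, p) = -4 + ((p*S - 19*p) + 118) = -4 + ((S*p - 19*p) + 118) = -4 + ((-19*p + S*p) + 118) = -4 + (118 - 19*p + S*p) = 114 - 19*p + S*p)
Z = -842/3 (Z = 7 - (-41*(-20) + 43)/3 = 7 - (820 + 43)/3 = 7 - 1/3*863 = 7 - 863/3 = -842/3 ≈ -280.67)
(Z + 33784) + (x(-44, -86) + 5773) = (-842/3 + 33784) + ((114 - 19*(-86) - 44*(-86)) + 5773) = 100510/3 + ((114 + 1634 + 3784) + 5773) = 100510/3 + (5532 + 5773) = 100510/3 + 11305 = 134425/3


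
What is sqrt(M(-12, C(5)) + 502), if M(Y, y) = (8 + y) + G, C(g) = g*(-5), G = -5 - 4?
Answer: 2*sqrt(119) ≈ 21.817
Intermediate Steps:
G = -9
C(g) = -5*g
M(Y, y) = -1 + y (M(Y, y) = (8 + y) - 9 = -1 + y)
sqrt(M(-12, C(5)) + 502) = sqrt((-1 - 5*5) + 502) = sqrt((-1 - 25) + 502) = sqrt(-26 + 502) = sqrt(476) = 2*sqrt(119)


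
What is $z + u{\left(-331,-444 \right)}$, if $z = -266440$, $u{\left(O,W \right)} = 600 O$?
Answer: $-465040$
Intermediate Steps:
$z + u{\left(-331,-444 \right)} = -266440 + 600 \left(-331\right) = -266440 - 198600 = -465040$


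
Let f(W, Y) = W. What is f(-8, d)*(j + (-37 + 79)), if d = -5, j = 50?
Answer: -736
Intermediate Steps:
f(-8, d)*(j + (-37 + 79)) = -8*(50 + (-37 + 79)) = -8*(50 + 42) = -8*92 = -736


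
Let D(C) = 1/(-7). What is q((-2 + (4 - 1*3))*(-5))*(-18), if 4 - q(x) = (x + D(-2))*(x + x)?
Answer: 5616/7 ≈ 802.29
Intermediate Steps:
D(C) = -1/7
q(x) = 4 - 2*x*(-1/7 + x) (q(x) = 4 - (x - 1/7)*(x + x) = 4 - (-1/7 + x)*2*x = 4 - 2*x*(-1/7 + x))
q((-2 + (4 - 1*3))*(-5))*(-18) = (4 - 2*25*(-2 + (4 - 1*3))**2 + 2*((-2 + (4 - 1*3))*(-5))/7)*(-18) = (4 - 2*25*(-2 + (4 - 3))**2 + 2*((-2 + (4 - 3))*(-5))/7)*(-18) = (4 - 2*25*(-2 + 1)**2 + 2*((-2 + 1)*(-5))/7)*(-18) = (4 - 2*(-1*(-5))**2 + 2*(-1*(-5))/7)*(-18) = (4 - 2*5**2 + (2/7)*5)*(-18) = (4 - 2*25 + 10/7)*(-18) = (4 - 50 + 10/7)*(-18) = -312/7*(-18) = 5616/7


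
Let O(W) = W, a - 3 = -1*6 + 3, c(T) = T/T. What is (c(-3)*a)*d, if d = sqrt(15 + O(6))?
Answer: 0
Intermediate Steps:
c(T) = 1
a = 0 (a = 3 + (-1*6 + 3) = 3 + (-6 + 3) = 3 - 3 = 0)
d = sqrt(21) (d = sqrt(15 + 6) = sqrt(21) ≈ 4.5826)
(c(-3)*a)*d = (1*0)*sqrt(21) = 0*sqrt(21) = 0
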